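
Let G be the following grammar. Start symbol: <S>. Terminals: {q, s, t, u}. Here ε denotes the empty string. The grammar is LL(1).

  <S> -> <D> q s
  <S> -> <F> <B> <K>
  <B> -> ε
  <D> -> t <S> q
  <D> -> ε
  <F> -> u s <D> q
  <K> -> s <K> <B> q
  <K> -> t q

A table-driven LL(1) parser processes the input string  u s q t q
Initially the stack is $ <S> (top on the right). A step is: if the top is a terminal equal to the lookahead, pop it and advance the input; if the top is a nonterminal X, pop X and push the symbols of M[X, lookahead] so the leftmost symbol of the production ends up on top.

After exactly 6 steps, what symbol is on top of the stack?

<B>

     Stack                Input        Action
  1  $ <S>                u s q t q $  expand <S> -> <F> <B> <K>
  2  $ <K> <B> <F>        u s q t q $  expand <F> -> u s <D> q
  3  $ <K> <B> q <D> s u  u s q t q $  match u
  4  $ <K> <B> q <D> s    s q t q $    match s
  5  $ <K> <B> q <D>      q t q $      expand <D> -> ε
  6  $ <K> <B> q          q t q $      match q
Stack after step 6: $ <K> <B> (top = <B>).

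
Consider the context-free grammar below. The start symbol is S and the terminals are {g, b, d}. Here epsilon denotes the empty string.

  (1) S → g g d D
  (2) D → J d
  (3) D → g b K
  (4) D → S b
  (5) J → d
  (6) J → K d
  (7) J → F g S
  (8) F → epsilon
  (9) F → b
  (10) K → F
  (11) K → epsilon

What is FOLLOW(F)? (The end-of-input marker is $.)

FIRST(S) = {g}
FIRST(F) = {epsilon, b}
FIRST(K) = {epsilon, b}  (via F)
FIRST(J) = {b, d, g}  (via K d, F g S)
FIRST(D) = {b, d, g}  (via J d, S b)
FOLLOW(S) includes $ since S is the start symbol.
FOLLOW(J): in D→J d, J is followed by d with FIRST {d}. Thus FOLLOW(J) = {d}.
FOLLOW(S): in D→S b, S is followed by b with FIRST {b}; in J→F g S, the suffix after S is empty, so FOLLOW(S) ⊇ FOLLOW(J) = {d}. Thus FOLLOW(S) = {$, b, d}.
FOLLOW(D): in S→g g d D, the suffix after D is empty, so FOLLOW(D) ⊇ FOLLOW(S) = {$, b, d}. Thus FOLLOW(D) = {$, b, d}.
FOLLOW(K): in D→g b K, the suffix after K is empty, so FOLLOW(K) ⊇ FOLLOW(D) = {$, b, d}; in J→K d, K is followed by d with FIRST {d}. Thus FOLLOW(K) = {$, b, d}.
FOLLOW(F): in J→F g S, F is followed by g S with FIRST {g}; in K→F, the suffix after F is empty, so FOLLOW(F) ⊇ FOLLOW(K) = {$, b, d}. Thus FOLLOW(F) = {$, b, d, g}.

{$, b, d, g}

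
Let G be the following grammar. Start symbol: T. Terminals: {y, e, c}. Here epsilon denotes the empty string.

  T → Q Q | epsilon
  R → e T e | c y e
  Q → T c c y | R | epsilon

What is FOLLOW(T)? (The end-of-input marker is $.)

FIRST(R) = {c, e}
FIRST(T) = {epsilon, c, e}  (via Q Q)
FIRST(Q) = {epsilon, c, e}  (via T c c y, R)
FOLLOW(T) includes $ since T is the start symbol.
FOLLOW(T): in R→e T e, T is followed by e with FIRST {e}; in Q→T c c y, T is followed by c c y with FIRST {c}. Thus FOLLOW(T) = {$, c, e}.
FOLLOW(Q): in T→Q Q (occurrence 1), Q is followed by Q with FIRST {epsilon, c, e}; in T→Q Q (occurrence 1), the suffix after Q is nullable, so FOLLOW(Q) ⊇ FOLLOW(T) = {$, c, e}; in T→Q Q (occurrence 2), the suffix after Q is empty, so FOLLOW(Q) ⊇ FOLLOW(T) = {$, c, e}. Thus FOLLOW(Q) = {$, c, e}.
FOLLOW(R): in Q→R, the suffix after R is empty, so FOLLOW(R) ⊇ FOLLOW(Q) = {$, c, e}. Thus FOLLOW(R) = {$, c, e}.

{$, c, e}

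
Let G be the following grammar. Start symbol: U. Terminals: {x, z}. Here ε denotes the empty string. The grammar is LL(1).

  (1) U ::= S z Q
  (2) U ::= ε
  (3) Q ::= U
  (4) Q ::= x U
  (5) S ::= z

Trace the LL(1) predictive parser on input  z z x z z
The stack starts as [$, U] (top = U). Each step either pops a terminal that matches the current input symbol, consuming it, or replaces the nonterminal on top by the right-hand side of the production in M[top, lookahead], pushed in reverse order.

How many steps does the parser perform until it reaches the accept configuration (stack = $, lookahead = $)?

step 1: stack=$ U  input=z z x z z $  — expand U ::= S z Q
step 2: stack=$ Q z S  input=z z x z z $  — expand S ::= z
step 3: stack=$ Q z z  input=z z x z z $  — match z
step 4: stack=$ Q z  input=z x z z $  — match z
step 5: stack=$ Q  input=x z z $  — expand Q ::= x U
step 6: stack=$ U x  input=x z z $  — match x
step 7: stack=$ U  input=z z $  — expand U ::= S z Q
step 8: stack=$ Q z S  input=z z $  — expand S ::= z
step 9: stack=$ Q z z  input=z z $  — match z
step 10: stack=$ Q z  input=z $  — match z
step 11: stack=$ Q  input=$  — expand Q ::= U
step 12: stack=$ U  input=$  — expand U ::= ε
Accept reached after 12 steps.

12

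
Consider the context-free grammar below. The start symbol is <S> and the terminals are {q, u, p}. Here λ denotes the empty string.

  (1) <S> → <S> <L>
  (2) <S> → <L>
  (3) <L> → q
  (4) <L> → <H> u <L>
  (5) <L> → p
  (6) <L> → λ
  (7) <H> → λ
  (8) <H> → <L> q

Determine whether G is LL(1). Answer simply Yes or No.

FIRST(<S>) = {λ, p, q, u}
FIRST(<L>) = {λ, p, q, u}
FIRST(<H>) = {λ, p, q, u}
FOLLOW(<S>) = {$, p, q, u}
FOLLOW(<L>) = {$, p, q, u}
FOLLOW(<H>) = {u}
Cell M[<H>, u] receives both <H> → λ and <H> → <L> q — the grammar is not LL(1).

No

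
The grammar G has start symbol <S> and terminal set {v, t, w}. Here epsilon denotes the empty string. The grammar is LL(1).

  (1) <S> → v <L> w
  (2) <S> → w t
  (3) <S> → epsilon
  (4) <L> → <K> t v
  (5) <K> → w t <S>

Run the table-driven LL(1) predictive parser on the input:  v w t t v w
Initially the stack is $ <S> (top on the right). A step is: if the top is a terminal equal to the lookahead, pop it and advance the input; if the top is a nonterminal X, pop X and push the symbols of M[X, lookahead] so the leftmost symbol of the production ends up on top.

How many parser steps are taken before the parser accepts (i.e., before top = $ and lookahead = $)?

10

      Stack            Input          Action
   1  $ <S>            v w t t v w $  expand <S> → v <L> w
   2  $ w <L> v        v w t t v w $  match v
   3  $ w <L>          w t t v w $    expand <L> → <K> t v
   4  $ w v t <K>      w t t v w $    expand <K> → w t <S>
   5  $ w v t <S> t w  w t t v w $    match w
   6  $ w v t <S> t    t t v w $      match t
   7  $ w v t <S>      t v w $        expand <S> → epsilon
   8  $ w v t          t v w $        match t
   9  $ w v            v w $          match v
  10  $ w              w $            match w
Accept reached after 10 steps.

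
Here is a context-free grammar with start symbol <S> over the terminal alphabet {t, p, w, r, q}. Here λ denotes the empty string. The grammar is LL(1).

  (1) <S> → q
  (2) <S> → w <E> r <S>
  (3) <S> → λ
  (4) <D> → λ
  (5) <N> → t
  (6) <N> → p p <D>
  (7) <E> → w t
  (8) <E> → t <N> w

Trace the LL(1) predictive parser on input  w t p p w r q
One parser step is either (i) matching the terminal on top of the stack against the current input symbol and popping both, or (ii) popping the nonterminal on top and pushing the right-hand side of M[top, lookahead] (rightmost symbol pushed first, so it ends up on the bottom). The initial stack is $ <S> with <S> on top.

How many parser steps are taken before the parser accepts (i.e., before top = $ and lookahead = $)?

step 1: stack=$ <S>  input=w t p p w r q $  — expand <S> → w <E> r <S>
step 2: stack=$ <S> r <E> w  input=w t p p w r q $  — match w
step 3: stack=$ <S> r <E>  input=t p p w r q $  — expand <E> → t <N> w
step 4: stack=$ <S> r w <N> t  input=t p p w r q $  — match t
step 5: stack=$ <S> r w <N>  input=p p w r q $  — expand <N> → p p <D>
step 6: stack=$ <S> r w <D> p p  input=p p w r q $  — match p
step 7: stack=$ <S> r w <D> p  input=p w r q $  — match p
step 8: stack=$ <S> r w <D>  input=w r q $  — expand <D> → λ
step 9: stack=$ <S> r w  input=w r q $  — match w
step 10: stack=$ <S> r  input=r q $  — match r
step 11: stack=$ <S>  input=q $  — expand <S> → q
step 12: stack=$ q  input=q $  — match q
Accept reached after 12 steps.

12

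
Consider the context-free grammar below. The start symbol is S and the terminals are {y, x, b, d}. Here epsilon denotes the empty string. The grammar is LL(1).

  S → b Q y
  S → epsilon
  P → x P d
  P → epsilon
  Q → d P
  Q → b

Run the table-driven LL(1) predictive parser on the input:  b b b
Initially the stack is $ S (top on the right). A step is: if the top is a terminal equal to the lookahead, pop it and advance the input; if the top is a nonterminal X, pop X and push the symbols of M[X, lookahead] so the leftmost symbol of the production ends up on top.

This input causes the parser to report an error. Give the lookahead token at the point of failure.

     Stack    Input    Action
  1  $ S      b b b $  expand S → b Q y
  2  $ y Q b  b b b $  match b
  3  $ y Q    b b $    expand Q → b
  4  $ y b    b b $    match b
  5  $ y      b $      error: top is terminal y but lookahead is b

b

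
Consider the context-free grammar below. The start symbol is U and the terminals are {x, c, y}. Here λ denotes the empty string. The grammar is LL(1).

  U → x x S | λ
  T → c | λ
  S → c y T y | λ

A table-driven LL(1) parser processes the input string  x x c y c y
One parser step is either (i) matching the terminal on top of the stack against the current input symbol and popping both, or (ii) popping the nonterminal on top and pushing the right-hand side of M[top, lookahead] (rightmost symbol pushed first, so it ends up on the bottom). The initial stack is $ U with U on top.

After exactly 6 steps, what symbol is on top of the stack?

T

step 1: stack=$ U  input=x x c y c y $  — expand U → x x S
step 2: stack=$ S x x  input=x x c y c y $  — match x
step 3: stack=$ S x  input=x c y c y $  — match x
step 4: stack=$ S  input=c y c y $  — expand S → c y T y
step 5: stack=$ y T y c  input=c y c y $  — match c
step 6: stack=$ y T y  input=y c y $  — match y
Stack after step 6: $ y T (top = T).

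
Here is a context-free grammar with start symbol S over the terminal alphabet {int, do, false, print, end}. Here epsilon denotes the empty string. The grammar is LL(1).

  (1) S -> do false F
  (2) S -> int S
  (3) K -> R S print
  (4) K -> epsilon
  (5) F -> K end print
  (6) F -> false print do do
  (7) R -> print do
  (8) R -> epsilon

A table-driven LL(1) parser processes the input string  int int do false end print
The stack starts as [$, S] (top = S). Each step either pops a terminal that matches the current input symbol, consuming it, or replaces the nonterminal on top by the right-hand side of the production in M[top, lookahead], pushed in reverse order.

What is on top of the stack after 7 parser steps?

F

     Stack         Input                         Action
  1  $ S           int int do false end print $  expand S -> int S
  2  $ S int       int int do false end print $  match int
  3  $ S           int do false end print $      expand S -> int S
  4  $ S int       int do false end print $      match int
  5  $ S           do false end print $          expand S -> do false F
  6  $ F false do  do false end print $          match do
  7  $ F false     false end print $             match false
Stack after step 7: $ F (top = F).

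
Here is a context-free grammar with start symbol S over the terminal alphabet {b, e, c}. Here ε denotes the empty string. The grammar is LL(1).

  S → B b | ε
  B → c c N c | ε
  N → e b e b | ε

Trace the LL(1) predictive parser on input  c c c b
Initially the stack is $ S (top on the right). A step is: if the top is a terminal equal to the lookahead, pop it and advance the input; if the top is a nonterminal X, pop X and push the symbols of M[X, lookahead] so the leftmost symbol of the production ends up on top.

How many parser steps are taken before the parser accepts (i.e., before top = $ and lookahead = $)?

7

step 1: stack=$ S  input=c c c b $  — expand S → B b
step 2: stack=$ b B  input=c c c b $  — expand B → c c N c
step 3: stack=$ b c N c c  input=c c c b $  — match c
step 4: stack=$ b c N c  input=c c b $  — match c
step 5: stack=$ b c N  input=c b $  — expand N → ε
step 6: stack=$ b c  input=c b $  — match c
step 7: stack=$ b  input=b $  — match b
Accept reached after 7 steps.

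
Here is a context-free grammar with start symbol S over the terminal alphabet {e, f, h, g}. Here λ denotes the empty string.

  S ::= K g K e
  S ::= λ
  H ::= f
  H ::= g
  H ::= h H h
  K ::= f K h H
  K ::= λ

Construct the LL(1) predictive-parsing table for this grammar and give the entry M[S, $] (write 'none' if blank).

S ::= λ

FIRST(H) = {f, g, h}
FIRST(K) = {λ, f}
FIRST(S) = {λ, f, g}  (via K g K e)
FOLLOW(S) includes $ since S is the start symbol.
FOLLOW(S): S appears on no right-hand side. Thus FOLLOW(S) = {$}.
For S ::= K g K e: FIRST(K g K e) = {f, g}, so it goes in M[S, t] for t ∈ {f, g}.
For S ::= λ: FIRST(λ) = {λ}, so it goes in M[S, t] for t ∈ {}; since λ ∈ FIRST, also for every t ∈ FOLLOW(S) = {$}.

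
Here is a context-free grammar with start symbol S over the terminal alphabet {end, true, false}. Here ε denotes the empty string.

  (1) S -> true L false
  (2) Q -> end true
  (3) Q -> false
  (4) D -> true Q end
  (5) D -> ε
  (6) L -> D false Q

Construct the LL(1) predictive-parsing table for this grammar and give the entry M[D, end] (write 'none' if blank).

FIRST(S): from S->true L false we get {true}. So FIRST(S) = {true}.
FIRST(Q): from Q->end true we get {end}; from Q->false we get {false}. So FIRST(Q) = {end, false}.
FIRST(D): from D->true Q end we get {true}; from D->ε we get {ε}. So FIRST(D) = {ε, true}.
FIRST(L): from L->D false Q we get {false, true}. So FIRST(L) = {false, true}.
FOLLOW(S) includes $ since S is the start symbol.
FOLLOW(D): in L->D false Q, D is followed by false Q with FIRST {false}. Thus FOLLOW(D) = {false}.
For D -> true Q end: FIRST(true Q end) = {true}, so it goes in M[D, t] for t ∈ {true}.
For D -> ε: FIRST(ε) = {ε}, so it goes in M[D, t] for t ∈ {}; since ε ∈ FIRST, also for every t ∈ FOLLOW(D) = {false}.
None of these place a production in M[D, end].

none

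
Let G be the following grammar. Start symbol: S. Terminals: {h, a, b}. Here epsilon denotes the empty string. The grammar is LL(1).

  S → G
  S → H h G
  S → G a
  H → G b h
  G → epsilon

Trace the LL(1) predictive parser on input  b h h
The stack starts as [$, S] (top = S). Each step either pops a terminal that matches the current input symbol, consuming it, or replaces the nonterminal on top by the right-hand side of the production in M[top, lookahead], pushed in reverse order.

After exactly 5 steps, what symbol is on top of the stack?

     Stack        Input    Action
  1  $ S          b h h $  expand S → H h G
  2  $ G h H      b h h $  expand H → G b h
  3  $ G h h b G  b h h $  expand G → epsilon
  4  $ G h h b    b h h $  match b
  5  $ G h h      h h $    match h
Stack after step 5: $ G h (top = h).

h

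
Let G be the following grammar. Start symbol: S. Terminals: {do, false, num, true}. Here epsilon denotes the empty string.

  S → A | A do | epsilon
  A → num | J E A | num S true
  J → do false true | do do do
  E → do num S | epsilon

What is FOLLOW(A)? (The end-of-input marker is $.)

{$, do, num, true}

FIRST(J): from J→do false true we get {do}; from J→do do do we get {do}. So FIRST(J) = {do}.
FIRST(E): from E→do num S we get {do}; from E→epsilon we get {epsilon}. So FIRST(E) = {epsilon, do}.
FIRST(A): from A→num we get {num}; from A→J E A we get {do}; from A→num S true we get {num}. So FIRST(A) = {do, num}.
FIRST(S): from S→A we get {do, num}; from S→A do we get {do, num}; from S→epsilon we get {epsilon}. So FIRST(S) = {epsilon, do, num}.
FOLLOW(S) includes $ since S is the start symbol.
FOLLOW(J): in A→J E A, J is followed by E A with FIRST {do, num}. Thus FOLLOW(J) = {do, num}.
FOLLOW(E): in A→J E A, E is followed by A with FIRST {do, num}. Thus FOLLOW(E) = {do, num}.
FOLLOW(S): in A→num S true, S is followed by true with FIRST {true}; in E→do num S, the suffix after S is empty, so FOLLOW(S) ⊇ FOLLOW(E) = {do, num}. Thus FOLLOW(S) = {$, do, num, true}.
FOLLOW(A): in S→A, the suffix after A is empty, so FOLLOW(A) ⊇ FOLLOW(S) = {$, do, num, true}; in S→A do, A is followed by do with FIRST {do}; in A→J E A, the suffix after A is empty (adds nothing new). Thus FOLLOW(A) = {$, do, num, true}.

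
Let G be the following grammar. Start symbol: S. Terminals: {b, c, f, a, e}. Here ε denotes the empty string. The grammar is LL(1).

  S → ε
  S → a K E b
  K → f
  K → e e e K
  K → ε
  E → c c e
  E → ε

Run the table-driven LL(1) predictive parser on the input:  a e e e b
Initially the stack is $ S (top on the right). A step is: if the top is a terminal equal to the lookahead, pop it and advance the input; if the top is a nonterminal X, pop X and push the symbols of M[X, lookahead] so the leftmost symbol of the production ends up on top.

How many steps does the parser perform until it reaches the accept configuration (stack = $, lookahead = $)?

9

step 1: stack=$ S  input=a e e e b $  — expand S → a K E b
step 2: stack=$ b E K a  input=a e e e b $  — match a
step 3: stack=$ b E K  input=e e e b $  — expand K → e e e K
step 4: stack=$ b E K e e e  input=e e e b $  — match e
step 5: stack=$ b E K e e  input=e e b $  — match e
step 6: stack=$ b E K e  input=e b $  — match e
step 7: stack=$ b E K  input=b $  — expand K → ε
step 8: stack=$ b E  input=b $  — expand E → ε
step 9: stack=$ b  input=b $  — match b
Accept reached after 9 steps.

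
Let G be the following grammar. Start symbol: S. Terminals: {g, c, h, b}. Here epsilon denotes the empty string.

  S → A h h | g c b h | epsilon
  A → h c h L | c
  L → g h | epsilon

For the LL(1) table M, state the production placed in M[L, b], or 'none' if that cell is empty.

none

FIRST(A) = {c, h}
FIRST(L) = {epsilon, g}
FIRST(S) = {epsilon, c, g, h}  (via A h h)
FOLLOW(S) includes $ since S is the start symbol.
FOLLOW(A): in S→A h h, A is followed by h h with FIRST {h}. Thus FOLLOW(A) = {h}.
FOLLOW(L): in A→h c h L, the suffix after L is empty, so FOLLOW(L) ⊇ FOLLOW(A) = {h}. Thus FOLLOW(L) = {h}.
For L → g h: FIRST(g h) = {g}, so it goes in M[L, t] for t ∈ {g}.
For L → epsilon: FIRST(epsilon) = {epsilon}, so it goes in M[L, t] for t ∈ {}; since epsilon ∈ FIRST, also for every t ∈ FOLLOW(L) = {h}.
None of these place a production in M[L, b].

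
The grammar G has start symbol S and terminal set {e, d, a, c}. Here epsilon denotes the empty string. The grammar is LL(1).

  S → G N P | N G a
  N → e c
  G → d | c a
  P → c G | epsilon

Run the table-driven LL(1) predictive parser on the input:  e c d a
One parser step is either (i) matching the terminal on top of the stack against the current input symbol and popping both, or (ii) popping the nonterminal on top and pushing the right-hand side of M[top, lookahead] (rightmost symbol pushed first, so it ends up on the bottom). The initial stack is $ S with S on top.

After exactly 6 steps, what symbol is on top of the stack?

step 1: stack=$ S  input=e c d a $  — expand S → N G a
step 2: stack=$ a G N  input=e c d a $  — expand N → e c
step 3: stack=$ a G c e  input=e c d a $  — match e
step 4: stack=$ a G c  input=c d a $  — match c
step 5: stack=$ a G  input=d a $  — expand G → d
step 6: stack=$ a d  input=d a $  — match d
Stack after step 6: $ a (top = a).

a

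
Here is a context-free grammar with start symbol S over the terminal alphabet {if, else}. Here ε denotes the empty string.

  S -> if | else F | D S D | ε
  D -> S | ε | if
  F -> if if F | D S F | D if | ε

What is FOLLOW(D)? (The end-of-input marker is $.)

{$, else, if}

FIRST(S): from S->if we get {if}; from S->else F we get {else}; from S->D S D we get {ε, else, if}; from S->ε we get {ε}. So FIRST(S) = {ε, else, if}.
FIRST(D): from D->S we get {ε, else, if}; from D->ε we get {ε}; from D->if we get {if}. So FIRST(D) = {ε, else, if}.
FIRST(F): from F->if if F we get {if}; from F->D S F we get {ε, else, if}; from F->D if we get {else, if}; from F->ε we get {ε}. So FIRST(F) = {ε, else, if}.
FOLLOW(S) includes $ since S is the start symbol.
FOLLOW(S): in S->D S D, S is followed by D with FIRST {ε, else, if}; in S->D S D, the suffix after S is nullable (adds nothing new); in D->S, the suffix after S is empty, so FOLLOW(S) ⊇ FOLLOW(D) = {$, else, if}; in F->D S F, S is followed by F with FIRST {ε, else, if}; in F->D S F, the suffix after S is nullable, so FOLLOW(S) ⊇ FOLLOW(F) = {$, else, if}. Thus FOLLOW(S) = {$, else, if}.
FOLLOW(F): in S->else F, the suffix after F is empty, so FOLLOW(F) ⊇ FOLLOW(S) = {$, else, if}; in F->if if F, the suffix after F is empty (adds nothing new); in F->D S F, the suffix after F is empty (adds nothing new). Thus FOLLOW(F) = {$, else, if}.
FOLLOW(D): in S->D S D (occurrence 1), D is followed by S D with FIRST {ε, else, if}; in S->D S D (occurrence 1), the suffix after D is nullable, so FOLLOW(D) ⊇ FOLLOW(S) = {$, else, if}; in S->D S D (occurrence 2), the suffix after D is empty, so FOLLOW(D) ⊇ FOLLOW(S) = {$, else, if}; in F->D S F, D is followed by S F with FIRST {ε, else, if}; in F->D S F, the suffix after D is nullable, so FOLLOW(D) ⊇ FOLLOW(F) = {$, else, if}; in F->D if, D is followed by if with FIRST {if}. Thus FOLLOW(D) = {$, else, if}.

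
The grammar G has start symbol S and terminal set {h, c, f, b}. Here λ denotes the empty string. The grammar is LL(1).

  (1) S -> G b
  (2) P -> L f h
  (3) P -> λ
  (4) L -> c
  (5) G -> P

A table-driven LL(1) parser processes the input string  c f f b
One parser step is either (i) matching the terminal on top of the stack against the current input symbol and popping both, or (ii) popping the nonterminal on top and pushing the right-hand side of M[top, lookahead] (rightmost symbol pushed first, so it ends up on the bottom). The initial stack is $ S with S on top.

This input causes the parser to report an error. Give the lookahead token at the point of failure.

step 1: stack=$ S  input=c f f b $  — expand S -> G b
step 2: stack=$ b G  input=c f f b $  — expand G -> P
step 3: stack=$ b P  input=c f f b $  — expand P -> L f h
step 4: stack=$ b h f L  input=c f f b $  — expand L -> c
step 5: stack=$ b h f c  input=c f f b $  — match c
step 6: stack=$ b h f  input=f f b $  — match f
step 7: stack=$ b h  input=f b $  — error: top is terminal h but lookahead is f

f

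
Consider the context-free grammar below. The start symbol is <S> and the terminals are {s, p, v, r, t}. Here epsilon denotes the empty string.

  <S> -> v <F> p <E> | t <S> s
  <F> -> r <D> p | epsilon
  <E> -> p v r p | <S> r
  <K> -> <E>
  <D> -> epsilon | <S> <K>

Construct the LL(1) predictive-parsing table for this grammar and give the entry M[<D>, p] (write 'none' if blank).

<D> -> epsilon

FIRST(<S>) = {t, v}
FIRST(<F>) = {epsilon, r}
FIRST(<E>) = {p, t, v}  (via <S> r)
FIRST(<D>) = {epsilon, t, v}  (via <S> <K>)
FIRST(<K>) = {p, t, v}  (via <E>)
FOLLOW(<S>) includes $ since <S> is the start symbol.
FOLLOW(<D>): in <F>->r <D> p, <D> is followed by p with FIRST {p}. Thus FOLLOW(<D>) = {p}.
For <D> -> epsilon: FIRST(epsilon) = {epsilon}, so it goes in M[<D>, t] for t ∈ {}; since epsilon ∈ FIRST, also for every t ∈ FOLLOW(<D>) = {p}.
For <D> -> <S> <K>: FIRST(<S> <K>) = {t, v}, so it goes in M[<D>, t] for t ∈ {t, v}.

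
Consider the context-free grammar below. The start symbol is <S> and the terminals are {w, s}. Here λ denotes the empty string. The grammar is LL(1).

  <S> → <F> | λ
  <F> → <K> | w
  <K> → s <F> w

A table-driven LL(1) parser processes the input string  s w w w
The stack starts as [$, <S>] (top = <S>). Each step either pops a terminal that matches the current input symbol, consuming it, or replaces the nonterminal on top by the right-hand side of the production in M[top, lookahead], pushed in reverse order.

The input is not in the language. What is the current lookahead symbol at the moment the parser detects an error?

w

     Stack      Input      Action
  1  $ <S>      s w w w $  expand <S> → <F>
  2  $ <F>      s w w w $  expand <F> → <K>
  3  $ <K>      s w w w $  expand <K> → s <F> w
  4  $ w <F> s  s w w w $  match s
  5  $ w <F>    w w w $    expand <F> → w
  6  $ w w      w w w $    match w
  7  $ w        w w $      match w
  8  $          w $        error: stack empty but input remains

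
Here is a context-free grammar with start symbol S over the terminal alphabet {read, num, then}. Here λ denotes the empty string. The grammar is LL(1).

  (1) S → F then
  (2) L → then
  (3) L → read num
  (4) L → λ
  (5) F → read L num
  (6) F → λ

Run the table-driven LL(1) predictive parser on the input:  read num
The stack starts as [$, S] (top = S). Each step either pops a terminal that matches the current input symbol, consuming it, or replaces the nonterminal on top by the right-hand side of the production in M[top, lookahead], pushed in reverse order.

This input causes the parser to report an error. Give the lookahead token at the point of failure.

     Stack              Input       Action
  1  $ S                read num $  expand S → F then
  2  $ then F           read num $  expand F → read L num
  3  $ then num L read  read num $  match read
  4  $ then num L       num $       expand L → λ
  5  $ then num         num $       match num
  6  $ then             $           error: top is terminal then but lookahead is $

$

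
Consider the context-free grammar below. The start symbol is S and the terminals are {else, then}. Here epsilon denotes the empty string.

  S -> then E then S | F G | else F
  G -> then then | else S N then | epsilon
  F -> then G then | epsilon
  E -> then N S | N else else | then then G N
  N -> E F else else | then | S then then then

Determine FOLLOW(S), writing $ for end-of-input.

{$, else, then}

FIRST(G) = {epsilon, else, then}
FIRST(F) = {epsilon, then}
FIRST(S) = {epsilon, else, then}  (via F G)
FIRST(E) = {else, then}  (via N else else)
FIRST(N) = {else, then}  (via E F else else, S then then then)
FOLLOW(S) includes $ since S is the start symbol.
FOLLOW(E): in S->then E then S, E is followed by then S with FIRST {then}; in N->E F else else, E is followed by F else else with FIRST {else, then}. Thus FOLLOW(E) = {else, then}.
FOLLOW(S): in S->then E then S, the suffix after S is empty (adds nothing new); in G->else S N then, S is followed by N then with FIRST {else, then}; in E->then N S, the suffix after S is empty, so FOLLOW(S) ⊇ FOLLOW(E) = {else, then}; in N->S then then then, S is followed by then then then with FIRST {then}. Thus FOLLOW(S) = {$, else, then}.
FOLLOW(G): in S->F G, the suffix after G is empty, so FOLLOW(G) ⊇ FOLLOW(S) = {$, else, then}; in F->then G then, G is followed by then with FIRST {then}; in E->then then G N, G is followed by N with FIRST {else, then}. Thus FOLLOW(G) = {$, else, then}.
FOLLOW(F): in S->F G, F is followed by G with FIRST {epsilon, else, then}; in S->F G, the suffix after F is nullable, so FOLLOW(F) ⊇ FOLLOW(S) = {$, else, then}; in S->else F, the suffix after F is empty, so FOLLOW(F) ⊇ FOLLOW(S) = {$, else, then}; in N->E F else else, F is followed by else else with FIRST {else}. Thus FOLLOW(F) = {$, else, then}.
FOLLOW(N): in G->else S N then, N is followed by then with FIRST {then}; in E->then N S, N is followed by S with FIRST {epsilon, else, then}; in E->then N S, the suffix after N is nullable, so FOLLOW(N) ⊇ FOLLOW(E) = {else, then}; in E->N else else, N is followed by else else with FIRST {else}; in E->then then G N, the suffix after N is empty, so FOLLOW(N) ⊇ FOLLOW(E) = {else, then}. Thus FOLLOW(N) = {else, then}.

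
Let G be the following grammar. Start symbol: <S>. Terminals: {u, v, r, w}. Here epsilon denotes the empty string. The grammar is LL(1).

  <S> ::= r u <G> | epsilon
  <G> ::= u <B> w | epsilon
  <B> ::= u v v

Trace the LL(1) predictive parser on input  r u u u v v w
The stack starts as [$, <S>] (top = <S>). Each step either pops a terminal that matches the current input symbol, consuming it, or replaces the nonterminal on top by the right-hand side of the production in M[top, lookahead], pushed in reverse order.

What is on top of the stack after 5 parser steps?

     Stack      Input            Action
  1  $ <S>      r u u u v v w $  expand <S> ::= r u <G>
  2  $ <G> u r  r u u u v v w $  match r
  3  $ <G> u    u u u v v w $    match u
  4  $ <G>      u u v v w $      expand <G> ::= u <B> w
  5  $ w <B> u  u u v v w $      match u
Stack after step 5: $ w <B> (top = <B>).

<B>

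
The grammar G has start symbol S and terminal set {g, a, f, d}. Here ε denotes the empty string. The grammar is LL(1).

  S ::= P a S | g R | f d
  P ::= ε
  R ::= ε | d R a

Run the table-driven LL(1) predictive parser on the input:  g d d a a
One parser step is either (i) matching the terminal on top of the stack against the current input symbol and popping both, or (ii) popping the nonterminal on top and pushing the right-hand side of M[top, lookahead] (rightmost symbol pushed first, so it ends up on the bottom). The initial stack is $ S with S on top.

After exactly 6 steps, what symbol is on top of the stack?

R

step 1: stack=$ S  input=g d d a a $  — expand S ::= g R
step 2: stack=$ R g  input=g d d a a $  — match g
step 3: stack=$ R  input=d d a a $  — expand R ::= d R a
step 4: stack=$ a R d  input=d d a a $  — match d
step 5: stack=$ a R  input=d a a $  — expand R ::= d R a
step 6: stack=$ a a R d  input=d a a $  — match d
Stack after step 6: $ a a R (top = R).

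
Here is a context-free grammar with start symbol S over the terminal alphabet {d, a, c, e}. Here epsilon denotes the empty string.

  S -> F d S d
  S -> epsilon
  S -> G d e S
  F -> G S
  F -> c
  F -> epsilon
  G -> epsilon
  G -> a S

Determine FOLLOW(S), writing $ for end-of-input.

{$, a, c, d}

FIRST(G) = {epsilon, a}
FIRST(S) = {epsilon, a, c, d}  (via F d S d, G d e S)
FIRST(F) = {epsilon, a, c, d}  (via G S)
FOLLOW(S) includes $ since S is the start symbol.
FOLLOW(F): in S->F d S d, F is followed by d S d with FIRST {d}. Thus FOLLOW(F) = {d}.
FOLLOW(G): in S->G d e S, G is followed by d e S with FIRST {d}; in F->G S, G is followed by S with FIRST {epsilon, a, c, d}; in F->G S, the suffix after G is nullable, so FOLLOW(G) ⊇ FOLLOW(F) = {d}. Thus FOLLOW(G) = {a, c, d}.
FOLLOW(S): in S->F d S d, S is followed by d with FIRST {d}; in S->G d e S, the suffix after S is empty (adds nothing new); in F->G S, the suffix after S is empty, so FOLLOW(S) ⊇ FOLLOW(F) = {d}; in G->a S, the suffix after S is empty, so FOLLOW(S) ⊇ FOLLOW(G) = {a, c, d}. Thus FOLLOW(S) = {$, a, c, d}.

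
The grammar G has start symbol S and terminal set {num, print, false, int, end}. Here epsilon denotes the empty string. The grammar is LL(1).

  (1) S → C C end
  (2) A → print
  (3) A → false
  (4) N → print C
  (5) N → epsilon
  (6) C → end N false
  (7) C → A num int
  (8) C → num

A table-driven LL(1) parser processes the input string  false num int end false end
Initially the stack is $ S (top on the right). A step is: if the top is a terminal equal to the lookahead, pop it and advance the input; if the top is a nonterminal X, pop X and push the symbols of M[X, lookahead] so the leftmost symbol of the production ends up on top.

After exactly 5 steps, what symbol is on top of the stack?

step 1: stack=$ S  input=false num int end false end $  — expand S → C C end
step 2: stack=$ end C C  input=false num int end false end $  — expand C → A num int
step 3: stack=$ end C int num A  input=false num int end false end $  — expand A → false
step 4: stack=$ end C int num false  input=false num int end false end $  — match false
step 5: stack=$ end C int num  input=num int end false end $  — match num
Stack after step 5: $ end C int (top = int).

int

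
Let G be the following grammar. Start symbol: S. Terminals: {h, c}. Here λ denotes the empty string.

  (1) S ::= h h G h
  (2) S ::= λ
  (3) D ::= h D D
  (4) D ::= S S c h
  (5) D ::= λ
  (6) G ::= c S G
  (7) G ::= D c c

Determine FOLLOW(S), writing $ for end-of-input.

{$, c, h}

FIRST(S) = {λ, h}
FIRST(D) = {λ, c, h}  (via S S c h)
FIRST(G) = {c, h}  (via D c c)
FOLLOW(S) includes $ since S is the start symbol.
FOLLOW(S): in D::=S S c h (occurrence 1), S is followed by S c h with FIRST {c, h}; in D::=S S c h (occurrence 2), S is followed by c h with FIRST {c}; in G::=c S G, S is followed by G with FIRST {c, h}. Thus FOLLOW(S) = {$, c, h}.
FOLLOW(D): in D::=h D D (occurrence 1), D is followed by D with FIRST {λ, c, h}; in D::=h D D (occurrence 1), the suffix after D is nullable (adds nothing new); in D::=h D D (occurrence 2), the suffix after D is empty (adds nothing new); in G::=D c c, D is followed by c c with FIRST {c}. Thus FOLLOW(D) = {c, h}.
FOLLOW(G): in S::=h h G h, G is followed by h with FIRST {h}; in G::=c S G, the suffix after G is empty (adds nothing new). Thus FOLLOW(G) = {h}.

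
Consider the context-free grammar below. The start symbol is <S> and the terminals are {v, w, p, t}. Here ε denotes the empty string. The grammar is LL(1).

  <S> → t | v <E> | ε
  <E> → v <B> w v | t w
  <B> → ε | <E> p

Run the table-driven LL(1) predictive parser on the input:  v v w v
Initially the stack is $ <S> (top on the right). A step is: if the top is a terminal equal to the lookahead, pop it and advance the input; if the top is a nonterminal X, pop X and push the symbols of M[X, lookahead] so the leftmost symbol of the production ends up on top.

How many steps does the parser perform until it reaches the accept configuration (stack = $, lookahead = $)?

step 1: stack=$ <S>  input=v v w v $  — expand <S> → v <E>
step 2: stack=$ <E> v  input=v v w v $  — match v
step 3: stack=$ <E>  input=v w v $  — expand <E> → v <B> w v
step 4: stack=$ v w <B> v  input=v w v $  — match v
step 5: stack=$ v w <B>  input=w v $  — expand <B> → ε
step 6: stack=$ v w  input=w v $  — match w
step 7: stack=$ v  input=v $  — match v
Accept reached after 7 steps.

7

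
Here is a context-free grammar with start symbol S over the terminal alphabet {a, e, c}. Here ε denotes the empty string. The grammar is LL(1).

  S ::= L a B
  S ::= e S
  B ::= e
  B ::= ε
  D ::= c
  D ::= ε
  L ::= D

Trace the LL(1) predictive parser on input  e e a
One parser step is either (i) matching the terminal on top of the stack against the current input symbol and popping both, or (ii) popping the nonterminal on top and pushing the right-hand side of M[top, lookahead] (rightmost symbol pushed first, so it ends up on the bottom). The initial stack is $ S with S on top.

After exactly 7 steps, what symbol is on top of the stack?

a

step 1: stack=$ S  input=e e a $  — expand S ::= e S
step 2: stack=$ S e  input=e e a $  — match e
step 3: stack=$ S  input=e a $  — expand S ::= e S
step 4: stack=$ S e  input=e a $  — match e
step 5: stack=$ S  input=a $  — expand S ::= L a B
step 6: stack=$ B a L  input=a $  — expand L ::= D
step 7: stack=$ B a D  input=a $  — expand D ::= ε
Stack after step 7: $ B a (top = a).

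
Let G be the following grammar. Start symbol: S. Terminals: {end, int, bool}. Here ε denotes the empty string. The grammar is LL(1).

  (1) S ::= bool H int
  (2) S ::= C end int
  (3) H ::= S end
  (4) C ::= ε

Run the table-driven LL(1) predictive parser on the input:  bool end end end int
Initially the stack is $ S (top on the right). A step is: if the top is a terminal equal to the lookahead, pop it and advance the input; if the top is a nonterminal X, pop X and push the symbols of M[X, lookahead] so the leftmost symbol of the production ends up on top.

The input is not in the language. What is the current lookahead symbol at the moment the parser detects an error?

step 1: stack=$ S  input=bool end end end int $  — expand S ::= bool H int
step 2: stack=$ int H bool  input=bool end end end int $  — match bool
step 3: stack=$ int H  input=end end end int $  — expand H ::= S end
step 4: stack=$ int end S  input=end end end int $  — expand S ::= C end int
step 5: stack=$ int end int end C  input=end end end int $  — expand C ::= ε
step 6: stack=$ int end int end  input=end end end int $  — match end
step 7: stack=$ int end int  input=end end int $  — error: top is terminal int but lookahead is end

end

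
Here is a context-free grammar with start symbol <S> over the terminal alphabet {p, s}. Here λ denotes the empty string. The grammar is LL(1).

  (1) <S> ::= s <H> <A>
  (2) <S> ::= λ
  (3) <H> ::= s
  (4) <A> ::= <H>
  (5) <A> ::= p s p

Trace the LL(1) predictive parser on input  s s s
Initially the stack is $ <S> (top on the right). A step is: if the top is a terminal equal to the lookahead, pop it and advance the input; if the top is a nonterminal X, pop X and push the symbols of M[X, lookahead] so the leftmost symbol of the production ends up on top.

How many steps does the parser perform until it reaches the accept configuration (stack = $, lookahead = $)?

step 1: stack=$ <S>  input=s s s $  — expand <S> ::= s <H> <A>
step 2: stack=$ <A> <H> s  input=s s s $  — match s
step 3: stack=$ <A> <H>  input=s s $  — expand <H> ::= s
step 4: stack=$ <A> s  input=s s $  — match s
step 5: stack=$ <A>  input=s $  — expand <A> ::= <H>
step 6: stack=$ <H>  input=s $  — expand <H> ::= s
step 7: stack=$ s  input=s $  — match s
Accept reached after 7 steps.

7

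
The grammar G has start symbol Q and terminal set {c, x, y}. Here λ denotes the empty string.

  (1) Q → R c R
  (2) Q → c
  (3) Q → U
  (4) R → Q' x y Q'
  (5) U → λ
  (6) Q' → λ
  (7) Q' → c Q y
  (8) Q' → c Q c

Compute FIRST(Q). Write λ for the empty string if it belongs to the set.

{λ, c, x}

FIRST(U) = {λ}
FIRST(Q') = {λ, c}
FIRST(R) = {c, x}  (via Q' x y Q')
FIRST(Q) = {λ, c, x}  (via R c R, U)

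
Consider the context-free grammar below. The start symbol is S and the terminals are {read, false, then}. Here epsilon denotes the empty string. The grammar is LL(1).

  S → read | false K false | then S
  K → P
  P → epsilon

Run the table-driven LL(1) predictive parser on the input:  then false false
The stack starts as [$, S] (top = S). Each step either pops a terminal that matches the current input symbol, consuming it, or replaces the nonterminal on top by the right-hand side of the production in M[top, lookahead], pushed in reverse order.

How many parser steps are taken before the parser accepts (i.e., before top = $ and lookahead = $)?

     Stack            Input               Action
  1  $ S              then false false $  expand S → then S
  2  $ S then         then false false $  match then
  3  $ S              false false $       expand S → false K false
  4  $ false K false  false false $       match false
  5  $ false K        false $             expand K → P
  6  $ false P        false $             expand P → epsilon
  7  $ false          false $             match false
Accept reached after 7 steps.

7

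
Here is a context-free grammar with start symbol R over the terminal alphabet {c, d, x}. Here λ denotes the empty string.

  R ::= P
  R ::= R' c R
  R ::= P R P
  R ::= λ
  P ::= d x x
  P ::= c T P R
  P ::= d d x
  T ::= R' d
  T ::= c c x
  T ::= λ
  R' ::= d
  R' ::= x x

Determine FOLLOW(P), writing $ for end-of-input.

FIRST(P) = {c, d}
FIRST(R') = {d, x}
FIRST(R) = {λ, c, d, x}  (via P, R' c R, P R P)
FIRST(T) = {λ, c, d, x}  (via R' d)
FOLLOW(R) includes $ since R is the start symbol.
FOLLOW(T): in P::=c T P R, T is followed by P R with FIRST {c, d}. Thus FOLLOW(T) = {c, d}.
FOLLOW(R'): in R::=R' c R, R' is followed by c R with FIRST {c}; in T::=R' d, R' is followed by d with FIRST {d}. Thus FOLLOW(R') = {c, d}.
FOLLOW(R): in R::=R' c R, the suffix after R is empty (adds nothing new); in R::=P R P, R is followed by P with FIRST {c, d}; in P::=c T P R, the suffix after R is empty, so FOLLOW(R) ⊇ FOLLOW(P) = {$, c, d, x}. Thus FOLLOW(R) = {$, c, d, x}.
FOLLOW(P): in R::=P, the suffix after P is empty, so FOLLOW(P) ⊇ FOLLOW(R) = {$, c, d, x}; in R::=P R P (occurrence 1), P is followed by R P with FIRST {c, d, x}; in R::=P R P (occurrence 2), the suffix after P is empty, so FOLLOW(P) ⊇ FOLLOW(R) = {$, c, d, x}; in P::=c T P R, P is followed by R with FIRST {λ, c, d, x}; in P::=c T P R, the suffix after P is nullable (adds nothing new). Thus FOLLOW(P) = {$, c, d, x}.

{$, c, d, x}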